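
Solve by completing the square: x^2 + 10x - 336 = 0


Start: x^2 + 10x - 336 = 0
Move constant: x^2 + 10x = 336
Half of 10 is 5, squared is 25
Add 25 to both sides: x^2 + 10x + 25 = 361
(x + 5)^2 = 361
x + 5 = ±19
x = -5 + 19 = 14 or x = -5 - 19 = -24

x = -24, x = 14


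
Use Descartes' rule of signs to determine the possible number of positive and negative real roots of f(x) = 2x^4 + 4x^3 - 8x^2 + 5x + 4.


Descartes' rule of signs:

For positive roots, count sign changes in f(x) = 2x^4 + 4x^3 - 8x^2 + 5x + 4:
Signs of coefficients: +, +, -, +, +
Number of sign changes: 2
Possible positive real roots: 2, 0

For negative roots, examine f(-x) = 2x^4 - 4x^3 - 8x^2 - 5x + 4:
Signs of coefficients: +, -, -, -, +
Number of sign changes: 2
Possible negative real roots: 2, 0

Positive roots: 2 or 0; Negative roots: 2 or 0


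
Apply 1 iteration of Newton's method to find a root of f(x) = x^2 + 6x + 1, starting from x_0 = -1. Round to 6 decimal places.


Newton's method: x_(n+1) = x_n - f(x_n)/f'(x_n)
f(x) = x^2 + 6x + 1
f'(x) = 2x + 6

Iteration 1:
  f(-1.000000) = -4.000000
  f'(-1.000000) = 4.000000
  x_1 = -1.000000 - (-4.000000)/(4.000000) = 0.000000

x_1 = 0.000000


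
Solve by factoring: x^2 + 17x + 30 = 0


We need two numbers that multiply to 30 and add to 17.
Those numbers are 15 and 2 (since 15 * 2 = 30 and 15 + 2 = 17).
So x^2 + 17x + 30 = (x + 15)(x + 2) = 0
Setting each factor to zero: x = -15 or x = -2

x = -15, x = -2


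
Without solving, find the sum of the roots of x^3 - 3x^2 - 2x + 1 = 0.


By Vieta's formulas for x^3 + bx^2 + cx + d = 0:
  r1 + r2 + r3 = -b/a = 3
  r1*r2 + r1*r3 + r2*r3 = c/a = -2
  r1*r2*r3 = -d/a = -1


Sum = 3


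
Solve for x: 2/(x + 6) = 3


Multiply both sides by (x + 6): 2 = 3(x + 6)
Distribute: 2 = 3x + 18
3x = 2 - 18 = -16
x = -16/3

x = -16/3


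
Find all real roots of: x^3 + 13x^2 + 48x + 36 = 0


Let p(x) = x^3 + 13x^2 + 48x + 36. By the rational root theorem (leading coefficient 1), any rational root is an integer divisor of 36: try ±1, ±2, ... in turn.
Test x = 1: value = 98 ≠ 0.
Test x = -1: value = 0 ✓, so (x + 1) is a factor.
Synthetic division by (x + 1): bring down 1; 1(-1) + 13 = 12; 12(-1) + 48 = 36; 36(-1) + 36 = 0 → quotient x^2 + 12x + 36, remainder 0.
Solve the quadratic x^2 + 12x + 36 = 0: discriminant = 12^2 - 4(1)(36) = 144 - 144 = 0.
Discriminant = 0, so a double root: x = -12/2 = -6.

x = -6 (multiplicity 2), x = -1


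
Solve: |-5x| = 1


An absolute value equation |expr| = 1 gives two cases:
Case 1: -5x = 1
  -5x = 1, so x = -1/5
Case 2: -5x = -1
  -5x = -1, so x = 1/5

x = -1/5, x = 1/5


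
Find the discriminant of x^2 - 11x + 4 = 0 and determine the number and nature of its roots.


For ax^2 + bx + c = 0, discriminant D = b^2 - 4ac
Here a = 1, b = -11, c = 4
D = (-11)^2 - 4(1)(4) = 121 - 16 = 105

D = 105 > 0 but not a perfect square
The equation has 2 distinct real irrational roots.

Discriminant = 105, 2 distinct real irrational roots


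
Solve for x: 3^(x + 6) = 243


Express both sides with the same base.
243 = 3^5
Since the bases match, equate exponents: x + 6 = 5
So x = 5 - (6) = -1

x = -1


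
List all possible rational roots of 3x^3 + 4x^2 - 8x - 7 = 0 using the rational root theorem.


Rational root theorem: possible roots are ±p/q where:
  p divides the constant term (-7): p ∈ {1, 7}
  q divides the leading coefficient (3): q ∈ {1, 3}

All possible rational roots: -7, -7/3, -1, -1/3, 1/3, 1, 7/3, 7

-7, -7/3, -1, -1/3, 1/3, 1, 7/3, 7


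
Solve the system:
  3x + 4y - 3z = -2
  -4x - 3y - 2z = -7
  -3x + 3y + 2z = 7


Using Cramer's rule. Expand each determinant along the first row.
D  = 3*[(-3)*2 - (-2)*3] - 4*[(-4)*2 - (-2)*(-3)] + (-3)*[(-4)*3 - (-3)*(-3)]
  = 3*(0) - 4*(-14) + (-3)*(-21) = 119
Dx = (-2)*[(-3)*2 - (-2)*3] - 4*[(-7)*2 - (-2)*7] + (-3)*[(-7)*3 - (-3)*7]
  = (-2)*(0) - 4*(0) + (-3)*(0) = 0
Dy = 3*[(-7)*2 - (-2)*7] - (-2)*[(-4)*2 - (-2)*(-3)] + (-3)*[(-4)*7 - (-7)*(-3)]
  = 3*(0) - (-2)*(-14) + (-3)*(-49) = 119
Dz = 3*[(-3)*7 - (-7)*3] - 4*[(-4)*7 - (-7)*(-3)] + (-2)*[(-4)*3 - (-3)*(-3)]
  = 3*(0) - 4*(-49) + (-2)*(-21) = 238
x = Dx/D = 0/119 = 0, y = Dy/D = 119/119 = 1, z = Dz/D = 238/119 = 2
Check eq1: (3)(0) + (4)(1) + (-3)(2) = -2 = -2 ✓
Check eq2: (-4)(0) + (-3)(1) + (-2)(2) = -7 = -7 ✓
Check eq3: (-3)(0) + (3)(1) + (2)(2) = 7 = 7 ✓

x = 0, y = 1, z = 2


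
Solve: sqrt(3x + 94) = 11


Square both sides: 3x + 94 = 11^2 = 121
3x = 121 - 94 = 27
x = 9
Check: sqrt(3*9 + 94) = sqrt(121) = 11 ✓

x = 9


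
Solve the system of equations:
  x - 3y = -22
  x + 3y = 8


Using Cramer's rule:
Determinant D = (1)(3) - (1)(-3) = 3 + 3 = 6
Dx = (-22)(3) - (8)(-3) = -66 + 24 = -42
Dy = (1)(8) - (1)(-22) = 8 + 22 = 30
x = Dx/D = -42/6 = -7
y = Dy/D = 30/6 = 5

x = -7, y = 5


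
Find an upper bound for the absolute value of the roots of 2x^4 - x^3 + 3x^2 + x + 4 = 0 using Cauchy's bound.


Cauchy's bound: all roots r satisfy |r| <= 1 + max(|a_i/a_n|) for i = 0,...,n-1
where a_n is the leading coefficient.

Coefficients: [2, -1, 3, 1, 4]
Leading coefficient a_n = 2
Ratios |a_i/a_n|: 1/2, 3/2, 1/2, 2
Maximum ratio: 2
Cauchy's bound: |r| <= 1 + 2 = 3

Upper bound = 3


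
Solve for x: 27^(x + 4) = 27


Express both sides with the same base.
27 = 27^1
Since the bases match, equate exponents: x + 4 = 1
So x = 1 - (4) = -3

x = -3


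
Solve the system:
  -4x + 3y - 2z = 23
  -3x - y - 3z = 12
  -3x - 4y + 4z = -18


Using Cramer's rule. Expand each determinant along the first row.
D  = (-4)*[(-1)*4 - (-3)*(-4)] - 3*[(-3)*4 - (-3)*(-3)] + (-2)*[(-3)*(-4) - (-1)*(-3)]
  = (-4)*(-16) - 3*(-21) + (-2)*(9) = 109
Dx = 23*[(-1)*4 - (-3)*(-4)] - 3*[12*4 - (-3)*(-18)] + (-2)*[12*(-4) - (-1)*(-18)]
  = 23*(-16) - 3*(-6) + (-2)*(-66) = -218
Dy = (-4)*[12*4 - (-3)*(-18)] - 23*[(-3)*4 - (-3)*(-3)] + (-2)*[(-3)*(-18) - 12*(-3)]
  = (-4)*(-6) - 23*(-21) + (-2)*(90) = 327
Dz = (-4)*[(-1)*(-18) - 12*(-4)] - 3*[(-3)*(-18) - 12*(-3)] + 23*[(-3)*(-4) - (-1)*(-3)]
  = (-4)*(66) - 3*(90) + 23*(9) = -327
x = Dx/D = -218/109 = -2, y = Dy/D = 327/109 = 3, z = Dz/D = -327/109 = -3
Check eq1: (-4)(-2) + (3)(3) + (-2)(-3) = 23 = 23 ✓
Check eq2: (-3)(-2) + (-1)(3) + (-3)(-3) = 12 = 12 ✓
Check eq3: (-3)(-2) + (-4)(3) + (4)(-3) = -18 = -18 ✓

x = -2, y = 3, z = -3


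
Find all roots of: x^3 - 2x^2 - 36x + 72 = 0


Let p(x) = x^3 - 2x^2 - 36x + 72. By the rational root theorem (leading coefficient 1), any rational root is an integer divisor of 72: try ±1, ±2, ... in turn.
Test x = 1: value = 35 ≠ 0.
Test x = -1: value = 105 ≠ 0.
Test x = 2: value = 0 ✓, so (x - 2) is a factor.
Synthetic division by (x - 2): bring down 1; 1(2) - 2 = 0; 0(2) - 36 = -36; (-36)(2) + 72 = 0 → quotient x^2 - 36, remainder 0.
Solve the quadratic x^2 - 36 = 0: discriminant = 0^2 - 4(1)(-36) = 0 + 144 = 144.
sqrt(144) = 12, so x = (0 ± 12)/2: x = 6 or x = -6.
Collecting all roots found:

x = -6, x = 2, x = 6


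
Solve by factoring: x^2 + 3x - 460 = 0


We need two numbers that multiply to -460 and add to 3.
Those numbers are -20 and 23 (since (-20) * 23 = -460 and (-20) + 23 = 3).
So x^2 + 3x - 460 = (x - 20)(x + 23) = 0
Setting each factor to zero: x = 20 or x = -23

x = -23, x = 20


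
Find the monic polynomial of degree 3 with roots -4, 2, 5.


A monic polynomial with roots -4, 2, 5 is:
p(x) = (x + 4)(x - 2)(x - 5)
After multiplying by (x + 4): x + 4
After multiplying by (x - 2): x^2 + 2x - 8
After multiplying by (x - 5): x^3 - 3x^2 - 18x + 40

x^3 - 3x^2 - 18x + 40


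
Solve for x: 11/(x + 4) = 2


Multiply both sides by (x + 4): 11 = 2(x + 4)
Distribute: 11 = 2x + 8
2x = 11 - 8 = 3
x = 3/2

x = 3/2


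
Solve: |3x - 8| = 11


An absolute value equation |expr| = 11 gives two cases:
Case 1: 3x - 8 = 11
  3x = 19, so x = 19/3
Case 2: 3x - 8 = -11
  3x = -3, so x = -1

x = -1, x = 19/3


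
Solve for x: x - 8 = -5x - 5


Starting with: x - 8 = -5x - 5
Move all x terms to left: (1 + 5)x = -5 + 8
Simplify: 6x = 3
Divide both sides by 6: x = 1/2

x = 1/2


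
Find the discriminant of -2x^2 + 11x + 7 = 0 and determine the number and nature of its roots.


For ax^2 + bx + c = 0, discriminant D = b^2 - 4ac
Here a = -2, b = 11, c = 7
D = (11)^2 - 4(-2)(7) = 121 + 56 = 177

D = 177 > 0 but not a perfect square
The equation has 2 distinct real irrational roots.

Discriminant = 177, 2 distinct real irrational roots


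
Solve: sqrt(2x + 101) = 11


Square both sides: 2x + 101 = 11^2 = 121
2x = 121 - 101 = 20
x = 10
Check: sqrt(2*10 + 101) = sqrt(121) = 11 ✓

x = 10


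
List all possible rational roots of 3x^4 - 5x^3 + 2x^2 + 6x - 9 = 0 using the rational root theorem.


Rational root theorem: possible roots are ±p/q where:
  p divides the constant term (-9): p ∈ {1, 3, 9}
  q divides the leading coefficient (3): q ∈ {1, 3}

All possible rational roots: -9, -3, -1, -1/3, 1/3, 1, 3, 9

-9, -3, -1, -1/3, 1/3, 1, 3, 9


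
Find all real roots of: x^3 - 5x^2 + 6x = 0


The constant term is 0, so x = 0 is a root. Factor out x:
  x(x^2 - 5x + 6) = 0
Solve the quadratic x^2 - 5x + 6 = 0: discriminant = (-5)^2 - 4(1)(6) = 25 - 24 = 1.
sqrt(1) = 1, so x = (5 ± 1)/2: x = 3 or x = 2.

x = 0, x = 2, x = 3


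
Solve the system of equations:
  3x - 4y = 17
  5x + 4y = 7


Using Cramer's rule:
Determinant D = (3)(4) - (5)(-4) = 12 + 20 = 32
Dx = (17)(4) - (7)(-4) = 68 + 28 = 96
Dy = (3)(7) - (5)(17) = 21 - 85 = -64
x = Dx/D = 96/32 = 3
y = Dy/D = -64/32 = -2

x = 3, y = -2


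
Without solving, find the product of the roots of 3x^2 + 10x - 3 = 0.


By Vieta's formulas for ax^2 + bx + c = 0:
  Sum of roots = -b/a
  Product of roots = c/a

Here a = 3, b = 10, c = -3
Sum = -(10)/3 = -10/3
Product = -3/3 = -1

Product = -1


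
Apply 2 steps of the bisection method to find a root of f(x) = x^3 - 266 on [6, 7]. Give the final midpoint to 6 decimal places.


f(x) = x^3 - 266
f(6) = -50 < 0
f(7) = 77 > 0

Step 1: midpoint = (6.000000 + 7.000000)/2 = 6.500000
  f(6.500000) = 8.625000
  f(mid) > 0, so root is in [6.000000, 6.500000]

Step 2: midpoint = (6.000000 + 6.500000)/2 = 6.250000
  f(6.250000) = -21.859375
  f(mid) < 0, so root is in [6.250000, 6.500000]

midpoint = 6.250000


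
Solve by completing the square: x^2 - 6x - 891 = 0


Start: x^2 - 6x - 891 = 0
Move constant: x^2 - 6x = 891
Half of -6 is -3, squared is 9
Add 9 to both sides: x^2 - 6x + 9 = 900
(x - 3)^2 = 900
x - 3 = ±30
x = 3 + 30 = 33 or x = 3 - 30 = -27

x = -27, x = 33


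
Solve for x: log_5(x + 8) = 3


Convert to exponential form: x + 8 = 5^3 = 125
x = 125 - 8 = 117
Check: log_5(117 + 8) = log_5(125) = log_5(125) = 3 ✓

x = 117


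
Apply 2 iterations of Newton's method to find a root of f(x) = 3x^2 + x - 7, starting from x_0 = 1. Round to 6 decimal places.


Newton's method: x_(n+1) = x_n - f(x_n)/f'(x_n)
f(x) = 3x^2 + x - 7
f'(x) = 6x + 1

Iteration 1:
  f(1.000000) = -3.000000
  f'(1.000000) = 7.000000
  x_1 = 1.000000 - (-3.000000)/(7.000000) = 1.428571

Iteration 2:
  f(1.428571) = 0.551020
  f'(1.428571) = 9.571429
  x_2 = 1.428571 - (0.551020)/(9.571429) = 1.371002

x_2 = 1.371002


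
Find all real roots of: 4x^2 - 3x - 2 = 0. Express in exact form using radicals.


Using the quadratic formula: x = (-b ± sqrt(b^2 - 4ac)) / (2a)
Here a = 4, b = -3, c = -2
Discriminant = b^2 - 4ac = (-3)^2 - 4(4)(-2) = 9 + 32 = 41
Since discriminant = 41 > 0, there are two real roots.
x = (3 ± sqrt(41)) / 8
Numerically: x ≈ 1.1754 or x ≈ -0.4254

x = (3 + sqrt(41)) / 8 or x = (3 - sqrt(41)) / 8


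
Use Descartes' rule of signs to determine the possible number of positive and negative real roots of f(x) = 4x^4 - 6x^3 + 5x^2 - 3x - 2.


Descartes' rule of signs:

For positive roots, count sign changes in f(x) = 4x^4 - 6x^3 + 5x^2 - 3x - 2:
Signs of coefficients: +, -, +, -, -
Number of sign changes: 3
Possible positive real roots: 3, 1

For negative roots, examine f(-x) = 4x^4 + 6x^3 + 5x^2 + 3x - 2:
Signs of coefficients: +, +, +, +, -
Number of sign changes: 1
Possible negative real roots: 1

Positive roots: 3 or 1; Negative roots: 1


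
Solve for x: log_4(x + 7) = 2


Convert to exponential form: x + 7 = 4^2 = 16
x = 16 - 7 = 9
Check: log_4(9 + 7) = log_4(16) = log_4(16) = 2 ✓

x = 9


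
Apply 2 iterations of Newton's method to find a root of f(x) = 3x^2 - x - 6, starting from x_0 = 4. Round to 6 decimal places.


Newton's method: x_(n+1) = x_n - f(x_n)/f'(x_n)
f(x) = 3x^2 - x - 6
f'(x) = 6x - 1

Iteration 1:
  f(4.000000) = 38.000000
  f'(4.000000) = 23.000000
  x_1 = 4.000000 - (38.000000)/(23.000000) = 2.347826

Iteration 2:
  f(2.347826) = 8.189036
  f'(2.347826) = 13.086957
  x_2 = 2.347826 - (8.189036)/(13.086957) = 1.722086

x_2 = 1.722086


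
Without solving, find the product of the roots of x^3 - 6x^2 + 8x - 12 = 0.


By Vieta's formulas for x^3 + bx^2 + cx + d = 0:
  r1 + r2 + r3 = -b/a = 6
  r1*r2 + r1*r3 + r2*r3 = c/a = 8
  r1*r2*r3 = -d/a = 12


Product = 12


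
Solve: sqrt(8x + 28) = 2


Square both sides: 8x + 28 = 2^2 = 4
8x = 4 - 28 = -24
x = -3
Check: sqrt(8*(-3) + 28) = sqrt(4) = 2 ✓

x = -3


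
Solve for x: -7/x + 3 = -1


Subtract 3 from both sides: -7/x = -4
Multiply both sides by x: -7 = -4 * x
Divide by -4: x = 7/4

x = 7/4


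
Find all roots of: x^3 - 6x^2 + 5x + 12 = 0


Let p(x) = x^3 - 6x^2 + 5x + 12. By the rational root theorem (leading coefficient 1), any rational root is an integer divisor of 12: try ±1, ±2, ... in turn.
Test x = 1: value = 12 ≠ 0.
Test x = -1: value = 0 ✓, so (x + 1) is a factor.
Synthetic division by (x + 1): bring down 1; 1(-1) - 6 = -7; (-7)(-1) + 5 = 12; 12(-1) + 12 = 0 → quotient x^2 - 7x + 12, remainder 0.
Solve the quadratic x^2 - 7x + 12 = 0: discriminant = (-7)^2 - 4(1)(12) = 49 - 48 = 1.
sqrt(1) = 1, so x = (7 ± 1)/2: x = 4 or x = 3.
Collecting all roots found:

x = -1, x = 3, x = 4


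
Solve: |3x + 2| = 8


An absolute value equation |expr| = 8 gives two cases:
Case 1: 3x + 2 = 8
  3x = 6, so x = 2
Case 2: 3x + 2 = -8
  3x = -10, so x = -10/3

x = -10/3, x = 2


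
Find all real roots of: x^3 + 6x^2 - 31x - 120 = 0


Let p(x) = x^3 + 6x^2 - 31x - 120. By the rational root theorem (leading coefficient 1), any rational root is an integer divisor of 120: try ±1, ±2, ... in turn.
Test x = 1: value = -144 ≠ 0.
Test x = -1: value = -84 ≠ 0.
Test x = 2: value = -150 ≠ 0.
Test x = -2: value = -42 ≠ 0.
Test x = 3: value = -132 ≠ 0.
Test x = -3: value = 0 ✓, so (x + 3) is a factor.
Synthetic division by (x + 3): bring down 1; 1(-3) + 6 = 3; 3(-3) - 31 = -40; (-40)(-3) - 120 = 0 → quotient x^2 + 3x - 40, remainder 0.
Solve the quadratic x^2 + 3x - 40 = 0: discriminant = 3^2 - 4(1)(-40) = 9 + 160 = 169.
sqrt(169) = 13, so x = (-3 ± 13)/2: x = 5 or x = -8.

x = -8, x = -3, x = 5


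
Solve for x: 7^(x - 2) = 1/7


Express both sides with the same base.
1/7 = 7^(-1)
Since the bases match, equate exponents: x - 2 = -1
So x = -1 - (-2) = 1

x = 1


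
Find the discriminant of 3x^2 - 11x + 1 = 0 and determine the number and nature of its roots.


For ax^2 + bx + c = 0, discriminant D = b^2 - 4ac
Here a = 3, b = -11, c = 1
D = (-11)^2 - 4(3)(1) = 121 - 12 = 109

D = 109 > 0 but not a perfect square
The equation has 2 distinct real irrational roots.

Discriminant = 109, 2 distinct real irrational roots


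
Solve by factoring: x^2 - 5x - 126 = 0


We need two numbers that multiply to -126 and add to -5.
Those numbers are 9 and -14 (since 9 * (-14) = -126 and 9 + (-14) = -5).
So x^2 - 5x - 126 = (x + 9)(x - 14) = 0
Setting each factor to zero: x = -9 or x = 14

x = -9, x = 14


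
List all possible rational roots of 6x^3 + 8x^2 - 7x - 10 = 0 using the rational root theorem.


Rational root theorem: possible roots are ±p/q where:
  p divides the constant term (-10): p ∈ {1, 2, 5, 10}
  q divides the leading coefficient (6): q ∈ {1, 2, 3, 6}

All possible rational roots: -10, -5, -10/3, -5/2, -2, -5/3, -1, -5/6, -2/3, -1/2, -1/3, -1/6, 1/6, 1/3, 1/2, 2/3, 5/6, 1, 5/3, 2, 5/2, 10/3, 5, 10

-10, -5, -10/3, -5/2, -2, -5/3, -1, -5/6, -2/3, -1/2, -1/3, -1/6, 1/6, 1/3, 1/2, 2/3, 5/6, 1, 5/3, 2, 5/2, 10/3, 5, 10


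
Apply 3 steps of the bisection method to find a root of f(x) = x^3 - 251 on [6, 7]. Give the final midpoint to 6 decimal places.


f(x) = x^3 - 251
f(6) = -35 < 0
f(7) = 92 > 0

Step 1: midpoint = (6.000000 + 7.000000)/2 = 6.500000
  f(6.500000) = 23.625000
  f(mid) > 0, so root is in [6.000000, 6.500000]

Step 2: midpoint = (6.000000 + 6.500000)/2 = 6.250000
  f(6.250000) = -6.859375
  f(mid) < 0, so root is in [6.250000, 6.500000]

Step 3: midpoint = (6.250000 + 6.500000)/2 = 6.375000
  f(6.375000) = 8.083984
  f(mid) > 0, so root is in [6.250000, 6.375000]

midpoint = 6.375000


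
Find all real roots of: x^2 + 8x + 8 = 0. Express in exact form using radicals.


Using the quadratic formula: x = (-b ± sqrt(b^2 - 4ac)) / (2a)
Here a = 1, b = 8, c = 8
Discriminant = b^2 - 4ac = 8^2 - 4(1)(8) = 64 - 32 = 32
Since discriminant = 32 > 0, there are two real roots.
x = (-8 ± 4*sqrt(2)) / 2
Simplifying: x = -4 ± 2*sqrt(2)
Numerically: x ≈ -1.1716 or x ≈ -6.8284

x = -4 + 2*sqrt(2) or x = -4 - 2*sqrt(2)


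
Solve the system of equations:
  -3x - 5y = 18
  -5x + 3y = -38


Using Cramer's rule:
Determinant D = (-3)(3) - (-5)(-5) = -9 - 25 = -34
Dx = (18)(3) - (-38)(-5) = 54 - 190 = -136
Dy = (-3)(-38) - (-5)(18) = 114 + 90 = 204
x = Dx/D = -136/-34 = 4
y = Dy/D = 204/-34 = -6

x = 4, y = -6


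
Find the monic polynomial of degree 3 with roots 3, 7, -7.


A monic polynomial with roots 3, 7, -7 is:
p(x) = (x - 3)(x - 7)(x + 7)
After multiplying by (x - 3): x - 3
After multiplying by (x - 7): x^2 - 10x + 21
After multiplying by (x + 7): x^3 - 3x^2 - 49x + 147

x^3 - 3x^2 - 49x + 147


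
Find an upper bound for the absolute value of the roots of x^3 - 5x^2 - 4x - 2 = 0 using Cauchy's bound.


Cauchy's bound: all roots r satisfy |r| <= 1 + max(|a_i/a_n|) for i = 0,...,n-1
where a_n is the leading coefficient.

Coefficients: [1, -5, -4, -2]
Leading coefficient a_n = 1
Ratios |a_i/a_n|: 5, 4, 2
Maximum ratio: 5
Cauchy's bound: |r| <= 1 + 5 = 6

Upper bound = 6


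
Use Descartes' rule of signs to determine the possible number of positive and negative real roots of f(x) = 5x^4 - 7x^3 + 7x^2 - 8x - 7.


Descartes' rule of signs:

For positive roots, count sign changes in f(x) = 5x^4 - 7x^3 + 7x^2 - 8x - 7:
Signs of coefficients: +, -, +, -, -
Number of sign changes: 3
Possible positive real roots: 3, 1

For negative roots, examine f(-x) = 5x^4 + 7x^3 + 7x^2 + 8x - 7:
Signs of coefficients: +, +, +, +, -
Number of sign changes: 1
Possible negative real roots: 1

Positive roots: 3 or 1; Negative roots: 1


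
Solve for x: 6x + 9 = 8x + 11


Starting with: 6x + 9 = 8x + 11
Move all x terms to left: (6 - 8)x = 11 - 9
Simplify: -2x = 2
Divide both sides by -2: x = -1

x = -1


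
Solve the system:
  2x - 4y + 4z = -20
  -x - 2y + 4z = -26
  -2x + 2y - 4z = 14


Using Cramer's rule. Expand each determinant along the first row.
D  = 2*[(-2)*(-4) - 4*2] - (-4)*[(-1)*(-4) - 4*(-2)] + 4*[(-1)*2 - (-2)*(-2)]
  = 2*(0) - (-4)*(12) + 4*(-6) = 24
Dx = (-20)*[(-2)*(-4) - 4*2] - (-4)*[(-26)*(-4) - 4*14] + 4*[(-26)*2 - (-2)*14]
  = (-20)*(0) - (-4)*(48) + 4*(-24) = 96
Dy = 2*[(-26)*(-4) - 4*14] - (-20)*[(-1)*(-4) - 4*(-2)] + 4*[(-1)*14 - (-26)*(-2)]
  = 2*(48) - (-20)*(12) + 4*(-66) = 72
Dz = 2*[(-2)*14 - (-26)*2] - (-4)*[(-1)*14 - (-26)*(-2)] + (-20)*[(-1)*2 - (-2)*(-2)]
  = 2*(24) - (-4)*(-66) + (-20)*(-6) = -96
x = Dx/D = 96/24 = 4, y = Dy/D = 72/24 = 3, z = Dz/D = -96/24 = -4
Check eq1: (2)(4) + (-4)(3) + (4)(-4) = -20 = -20 ✓
Check eq2: (-1)(4) + (-2)(3) + (4)(-4) = -26 = -26 ✓
Check eq3: (-2)(4) + (2)(3) + (-4)(-4) = 14 = 14 ✓

x = 4, y = 3, z = -4


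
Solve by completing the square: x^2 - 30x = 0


Start: x^2 - 30x + 0 = 0
Move constant: x^2 - 30x = 0
Half of -30 is -15, squared is 225
Add 225 to both sides: x^2 - 30x + 225 = 225
(x - 15)^2 = 225
x - 15 = ±15
x = 15 + 15 = 30 or x = 15 - 15 = 0

x = 0, x = 30


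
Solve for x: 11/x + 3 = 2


Subtract 3 from both sides: 11/x = -1
Multiply both sides by x: 11 = -1 * x
Divide by -1: x = -11

x = -11


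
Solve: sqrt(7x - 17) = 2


Square both sides: 7x - 17 = 2^2 = 4
7x = 4 + 17 = 21
x = 3
Check: sqrt(7*3 - 17) = sqrt(4) = 2 ✓

x = 3


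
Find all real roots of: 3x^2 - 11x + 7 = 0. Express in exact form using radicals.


Using the quadratic formula: x = (-b ± sqrt(b^2 - 4ac)) / (2a)
Here a = 3, b = -11, c = 7
Discriminant = b^2 - 4ac = (-11)^2 - 4(3)(7) = 121 - 84 = 37
Since discriminant = 37 > 0, there are two real roots.
x = (11 ± sqrt(37)) / 6
Numerically: x ≈ 2.8471 or x ≈ 0.8195

x = (11 + sqrt(37)) / 6 or x = (11 - sqrt(37)) / 6


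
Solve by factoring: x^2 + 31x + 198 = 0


We need two numbers that multiply to 198 and add to 31.
Those numbers are 9 and 22 (since 9 * 22 = 198 and 9 + 22 = 31).
So x^2 + 31x + 198 = (x + 9)(x + 22) = 0
Setting each factor to zero: x = -9 or x = -22

x = -22, x = -9


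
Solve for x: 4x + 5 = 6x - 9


Starting with: 4x + 5 = 6x - 9
Move all x terms to left: (4 - 6)x = -9 - 5
Simplify: -2x = -14
Divide both sides by -2: x = 7

x = 7


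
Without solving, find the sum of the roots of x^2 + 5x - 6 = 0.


By Vieta's formulas for ax^2 + bx + c = 0:
  Sum of roots = -b/a
  Product of roots = c/a

Here a = 1, b = 5, c = -6
Sum = -(5)/1 = -5
Product = -6/1 = -6

Sum = -5


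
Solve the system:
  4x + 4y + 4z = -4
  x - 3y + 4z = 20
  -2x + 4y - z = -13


Using Cramer's rule. Expand each determinant along the first row.
D  = 4*[(-3)*(-1) - 4*4] - 4*[1*(-1) - 4*(-2)] + 4*[1*4 - (-3)*(-2)]
  = 4*(-13) - 4*(7) + 4*(-2) = -88
Dx = (-4)*[(-3)*(-1) - 4*4] - 4*[20*(-1) - 4*(-13)] + 4*[20*4 - (-3)*(-13)]
  = (-4)*(-13) - 4*(32) + 4*(41) = 88
Dy = 4*[20*(-1) - 4*(-13)] - (-4)*[1*(-1) - 4*(-2)] + 4*[1*(-13) - 20*(-2)]
  = 4*(32) - (-4)*(7) + 4*(27) = 264
Dz = 4*[(-3)*(-13) - 20*4] - 4*[1*(-13) - 20*(-2)] + (-4)*[1*4 - (-3)*(-2)]
  = 4*(-41) - 4*(27) + (-4)*(-2) = -264
x = Dx/D = 88/-88 = -1, y = Dy/D = 264/-88 = -3, z = Dz/D = -264/-88 = 3
Check eq1: (4)(-1) + (4)(-3) + (4)(3) = -4 = -4 ✓
Check eq2: (1)(-1) + (-3)(-3) + (4)(3) = 20 = 20 ✓
Check eq3: (-2)(-1) + (4)(-3) + (-1)(3) = -13 = -13 ✓

x = -1, y = -3, z = 3


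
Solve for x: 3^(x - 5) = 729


Express both sides with the same base.
729 = 3^6
Since the bases match, equate exponents: x - 5 = 6
So x = 6 - (-5) = 11

x = 11


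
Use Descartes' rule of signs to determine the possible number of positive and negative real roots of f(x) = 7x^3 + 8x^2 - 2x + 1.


Descartes' rule of signs:

For positive roots, count sign changes in f(x) = 7x^3 + 8x^2 - 2x + 1:
Signs of coefficients: +, +, -, +
Number of sign changes: 2
Possible positive real roots: 2, 0

For negative roots, examine f(-x) = -7x^3 + 8x^2 + 2x + 1:
Signs of coefficients: -, +, +, +
Number of sign changes: 1
Possible negative real roots: 1

Positive roots: 2 or 0; Negative roots: 1


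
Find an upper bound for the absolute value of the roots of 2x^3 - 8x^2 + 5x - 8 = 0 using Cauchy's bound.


Cauchy's bound: all roots r satisfy |r| <= 1 + max(|a_i/a_n|) for i = 0,...,n-1
where a_n is the leading coefficient.

Coefficients: [2, -8, 5, -8]
Leading coefficient a_n = 2
Ratios |a_i/a_n|: 4, 5/2, 4
Maximum ratio: 4
Cauchy's bound: |r| <= 1 + 4 = 5

Upper bound = 5


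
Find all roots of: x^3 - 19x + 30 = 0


Let p(x) = x^3 - 19x + 30. By the rational root theorem (leading coefficient 1), any rational root is an integer divisor of 30: try ±1, ±2, ... in turn.
Test x = 1: value = 12 ≠ 0.
Test x = -1: value = 48 ≠ 0.
Test x = 2: value = 0 ✓, so (x - 2) is a factor.
Synthetic division by (x - 2): bring down 1; 1(2) + 0 = 2; 2(2) - 19 = -15; (-15)(2) + 30 = 0 → quotient x^2 + 2x - 15, remainder 0.
Solve the quadratic x^2 + 2x - 15 = 0: discriminant = 2^2 - 4(1)(-15) = 4 + 60 = 64.
sqrt(64) = 8, so x = (-2 ± 8)/2: x = 3 or x = -5.
Collecting all roots found:

x = -5, x = 2, x = 3


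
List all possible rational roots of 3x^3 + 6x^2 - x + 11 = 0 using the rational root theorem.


Rational root theorem: possible roots are ±p/q where:
  p divides the constant term (11): p ∈ {1, 11}
  q divides the leading coefficient (3): q ∈ {1, 3}

All possible rational roots: -11, -11/3, -1, -1/3, 1/3, 1, 11/3, 11

-11, -11/3, -1, -1/3, 1/3, 1, 11/3, 11


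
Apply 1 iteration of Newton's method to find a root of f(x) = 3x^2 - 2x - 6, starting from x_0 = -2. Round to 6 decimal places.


Newton's method: x_(n+1) = x_n - f(x_n)/f'(x_n)
f(x) = 3x^2 - 2x - 6
f'(x) = 6x - 2

Iteration 1:
  f(-2.000000) = 10.000000
  f'(-2.000000) = -14.000000
  x_1 = -2.000000 - (10.000000)/(-14.000000) = -1.285714

x_1 = -1.285714


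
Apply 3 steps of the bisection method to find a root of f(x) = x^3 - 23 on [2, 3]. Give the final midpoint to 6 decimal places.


f(x) = x^3 - 23
f(2) = -15 < 0
f(3) = 4 > 0

Step 1: midpoint = (2.000000 + 3.000000)/2 = 2.500000
  f(2.500000) = -7.375000
  f(mid) < 0, so root is in [2.500000, 3.000000]

Step 2: midpoint = (2.500000 + 3.000000)/2 = 2.750000
  f(2.750000) = -2.203125
  f(mid) < 0, so root is in [2.750000, 3.000000]

Step 3: midpoint = (2.750000 + 3.000000)/2 = 2.875000
  f(2.875000) = 0.763672
  f(mid) > 0, so root is in [2.750000, 2.875000]

midpoint = 2.875000


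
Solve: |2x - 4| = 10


An absolute value equation |expr| = 10 gives two cases:
Case 1: 2x - 4 = 10
  2x = 14, so x = 7
Case 2: 2x - 4 = -10
  2x = -6, so x = -3

x = -3, x = 7


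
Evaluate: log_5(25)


We need the exponent such that 5^? = 25
5^2 = 25
Therefore log_5(25) = 2

2


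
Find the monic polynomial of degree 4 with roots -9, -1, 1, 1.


A monic polynomial with roots -9, -1, 1, 1 is:
p(x) = (x + 9)(x + 1)(x - 1)(x - 1)
After multiplying by (x + 9): x + 9
After multiplying by (x + 1): x^2 + 10x + 9
After multiplying by (x - 1): x^3 + 9x^2 - x - 9
After multiplying by (x - 1): x^4 + 8x^3 - 10x^2 - 8x + 9

x^4 + 8x^3 - 10x^2 - 8x + 9


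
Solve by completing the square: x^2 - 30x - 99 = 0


Start: x^2 - 30x - 99 = 0
Move constant: x^2 - 30x = 99
Half of -30 is -15, squared is 225
Add 225 to both sides: x^2 - 30x + 225 = 324
(x - 15)^2 = 324
x - 15 = ±18
x = 15 + 18 = 33 or x = 15 - 18 = -3

x = -3, x = 33


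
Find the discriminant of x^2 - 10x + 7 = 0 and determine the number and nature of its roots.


For ax^2 + bx + c = 0, discriminant D = b^2 - 4ac
Here a = 1, b = -10, c = 7
D = (-10)^2 - 4(1)(7) = 100 - 28 = 72

D = 72 > 0 but not a perfect square
The equation has 2 distinct real irrational roots.

Discriminant = 72, 2 distinct real irrational roots


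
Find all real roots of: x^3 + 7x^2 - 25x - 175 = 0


Let p(x) = x^3 + 7x^2 - 25x - 175. By the rational root theorem (leading coefficient 1), any rational root is an integer divisor of 175: try ±1, ±2, ... in turn.
Test x = 1: value = -192 ≠ 0.
Test x = -1: value = -144 ≠ 0.
Test x = 5: value = 0 ✓, so (x - 5) is a factor.
Synthetic division by (x - 5): bring down 1; 1(5) + 7 = 12; 12(5) - 25 = 35; 35(5) - 175 = 0 → quotient x^2 + 12x + 35, remainder 0.
Solve the quadratic x^2 + 12x + 35 = 0: discriminant = 12^2 - 4(1)(35) = 144 - 140 = 4.
sqrt(4) = 2, so x = (-12 ± 2)/2: x = -5 or x = -7.

x = -7, x = -5, x = 5


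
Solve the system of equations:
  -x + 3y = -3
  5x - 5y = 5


Using Cramer's rule:
Determinant D = (-1)(-5) - (5)(3) = 5 - 15 = -10
Dx = (-3)(-5) - (5)(3) = 15 - 15 = 0
Dy = (-1)(5) - (5)(-3) = -5 + 15 = 10
x = Dx/D = 0/-10 = 0
y = Dy/D = 10/-10 = -1

x = 0, y = -1


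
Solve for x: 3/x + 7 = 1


Subtract 7 from both sides: 3/x = -6
Multiply both sides by x: 3 = -6 * x
Divide by -6: x = -1/2

x = -1/2


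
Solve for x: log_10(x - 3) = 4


Convert to exponential form: x - 3 = 10^4 = 10000
x = 10000 + 3 = 10003
Check: log_10(10003 - 3) = log_10(10000) = log_10(10000) = 4 ✓

x = 10003


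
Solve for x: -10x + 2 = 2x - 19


Starting with: -10x + 2 = 2x - 19
Move all x terms to left: (-10 - 2)x = -19 - 2
Simplify: -12x = -21
Divide both sides by -12: x = 7/4

x = 7/4


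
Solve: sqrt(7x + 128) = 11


Square both sides: 7x + 128 = 11^2 = 121
7x = 121 - 128 = -7
x = -1
Check: sqrt(7*(-1) + 128) = sqrt(121) = 11 ✓

x = -1


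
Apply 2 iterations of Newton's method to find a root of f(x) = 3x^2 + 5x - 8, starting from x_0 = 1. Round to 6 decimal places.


Newton's method: x_(n+1) = x_n - f(x_n)/f'(x_n)
f(x) = 3x^2 + 5x - 8
f'(x) = 6x + 5

Iteration 1:
  f(1.000000) = 0.000000
  f'(1.000000) = 11.000000
  x_1 = 1.000000 - (0.000000)/(11.000000) = 1.000000

Iteration 2:
  f(1.000000) = 0.000000
  f'(1.000000) = 11.000000
  x_2 = 1.000000 - (0.000000)/(11.000000) = 1.000000

x_2 = 1.000000


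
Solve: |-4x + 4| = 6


An absolute value equation |expr| = 6 gives two cases:
Case 1: -4x + 4 = 6
  -4x = 2, so x = -1/2
Case 2: -4x + 4 = -6
  -4x = -10, so x = 5/2

x = -1/2, x = 5/2


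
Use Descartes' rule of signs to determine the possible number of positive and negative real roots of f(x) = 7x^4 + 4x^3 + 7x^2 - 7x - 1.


Descartes' rule of signs:

For positive roots, count sign changes in f(x) = 7x^4 + 4x^3 + 7x^2 - 7x - 1:
Signs of coefficients: +, +, +, -, -
Number of sign changes: 1
Possible positive real roots: 1

For negative roots, examine f(-x) = 7x^4 - 4x^3 + 7x^2 + 7x - 1:
Signs of coefficients: +, -, +, +, -
Number of sign changes: 3
Possible negative real roots: 3, 1

Positive roots: 1; Negative roots: 3 or 1


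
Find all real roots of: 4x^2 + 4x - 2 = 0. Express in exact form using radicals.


Using the quadratic formula: x = (-b ± sqrt(b^2 - 4ac)) / (2a)
Here a = 4, b = 4, c = -2
Discriminant = b^2 - 4ac = 4^2 - 4(4)(-2) = 16 + 32 = 48
Since discriminant = 48 > 0, there are two real roots.
x = (-4 ± 4*sqrt(3)) / 8
Simplifying: x = (-1 ± sqrt(3)) / 2
Numerically: x ≈ 0.3660 or x ≈ -1.3660

x = (-1 + sqrt(3)) / 2 or x = (-1 - sqrt(3)) / 2


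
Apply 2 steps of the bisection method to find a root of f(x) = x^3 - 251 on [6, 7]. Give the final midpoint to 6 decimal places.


f(x) = x^3 - 251
f(6) = -35 < 0
f(7) = 92 > 0

Step 1: midpoint = (6.000000 + 7.000000)/2 = 6.500000
  f(6.500000) = 23.625000
  f(mid) > 0, so root is in [6.000000, 6.500000]

Step 2: midpoint = (6.000000 + 6.500000)/2 = 6.250000
  f(6.250000) = -6.859375
  f(mid) < 0, so root is in [6.250000, 6.500000]

midpoint = 6.250000


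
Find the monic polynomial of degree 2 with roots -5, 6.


A monic polynomial with roots -5, 6 is:
p(x) = (x + 5)(x - 6)
After multiplying by (x + 5): x + 5
After multiplying by (x - 6): x^2 - x - 30

x^2 - x - 30


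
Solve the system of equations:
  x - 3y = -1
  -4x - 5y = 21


Using Cramer's rule:
Determinant D = (1)(-5) - (-4)(-3) = -5 - 12 = -17
Dx = (-1)(-5) - (21)(-3) = 5 + 63 = 68
Dy = (1)(21) - (-4)(-1) = 21 - 4 = 17
x = Dx/D = 68/-17 = -4
y = Dy/D = 17/-17 = -1

x = -4, y = -1


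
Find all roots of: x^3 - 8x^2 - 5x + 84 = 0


Let p(x) = x^3 - 8x^2 - 5x + 84. By the rational root theorem (leading coefficient 1), any rational root is an integer divisor of 84: try ±1, ±2, ... in turn.
Test x = 1: value = 72 ≠ 0.
Test x = -1: value = 80 ≠ 0.
Test x = 2: value = 50 ≠ 0.
Test x = -2: value = 54 ≠ 0.
Test x = 3: value = 24 ≠ 0.
Test x = -3: value = 0 ✓, so (x + 3) is a factor.
Synthetic division by (x + 3): bring down 1; 1(-3) - 8 = -11; (-11)(-3) - 5 = 28; 28(-3) + 84 = 0 → quotient x^2 - 11x + 28, remainder 0.
Solve the quadratic x^2 - 11x + 28 = 0: discriminant = (-11)^2 - 4(1)(28) = 121 - 112 = 9.
sqrt(9) = 3, so x = (11 ± 3)/2: x = 7 or x = 4.
Collecting all roots found:

x = -3, x = 4, x = 7


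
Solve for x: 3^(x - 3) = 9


Express both sides with the same base.
9 = 3^2
Since the bases match, equate exponents: x - 3 = 2
So x = 2 - (-3) = 5

x = 5


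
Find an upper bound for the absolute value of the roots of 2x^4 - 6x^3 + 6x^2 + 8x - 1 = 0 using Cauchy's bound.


Cauchy's bound: all roots r satisfy |r| <= 1 + max(|a_i/a_n|) for i = 0,...,n-1
where a_n is the leading coefficient.

Coefficients: [2, -6, 6, 8, -1]
Leading coefficient a_n = 2
Ratios |a_i/a_n|: 3, 3, 4, 1/2
Maximum ratio: 4
Cauchy's bound: |r| <= 1 + 4 = 5

Upper bound = 5


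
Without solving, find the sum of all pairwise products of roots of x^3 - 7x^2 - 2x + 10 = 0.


By Vieta's formulas for x^3 + bx^2 + cx + d = 0:
  r1 + r2 + r3 = -b/a = 7
  r1*r2 + r1*r3 + r2*r3 = c/a = -2
  r1*r2*r3 = -d/a = -10


Sum of pairwise products = -2


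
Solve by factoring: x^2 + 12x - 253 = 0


We need two numbers that multiply to -253 and add to 12.
Those numbers are 23 and -11 (since 23 * (-11) = -253 and 23 + (-11) = 12).
So x^2 + 12x - 253 = (x + 23)(x - 11) = 0
Setting each factor to zero: x = -23 or x = 11

x = -23, x = 11


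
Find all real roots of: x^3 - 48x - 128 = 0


Let p(x) = x^3 - 48x - 128. By the rational root theorem (leading coefficient 1), any rational root is an integer divisor of 128: try ±1, ±2, ... in turn.
Test x = 1: value = -175 ≠ 0.
Test x = -1: value = -81 ≠ 0.
Test x = 2: value = -216 ≠ 0.
Test x = -2: value = -40 ≠ 0.
Test x = 4: value = -256 ≠ 0.
Test x = -4: value = 0 ✓, so (x + 4) is a factor.
Synthetic division by (x + 4): bring down 1; 1(-4) + 0 = -4; (-4)(-4) - 48 = -32; (-32)(-4) - 128 = 0 → quotient x^2 - 4x - 32, remainder 0.
Solve the quadratic x^2 - 4x - 32 = 0: discriminant = (-4)^2 - 4(1)(-32) = 16 + 128 = 144.
sqrt(144) = 12, so x = (4 ± 12)/2: x = 8 or x = -4.

x = -4 (multiplicity 2), x = 8


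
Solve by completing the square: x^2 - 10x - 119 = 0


Start: x^2 - 10x - 119 = 0
Move constant: x^2 - 10x = 119
Half of -10 is -5, squared is 25
Add 25 to both sides: x^2 - 10x + 25 = 144
(x - 5)^2 = 144
x - 5 = ±12
x = 5 + 12 = 17 or x = 5 - 12 = -7

x = -7, x = 17


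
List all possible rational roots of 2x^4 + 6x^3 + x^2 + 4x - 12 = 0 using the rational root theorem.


Rational root theorem: possible roots are ±p/q where:
  p divides the constant term (-12): p ∈ {1, 2, 3, 4, 6, 12}
  q divides the leading coefficient (2): q ∈ {1, 2}

All possible rational roots: -12, -6, -4, -3, -2, -3/2, -1, -1/2, 1/2, 1, 3/2, 2, 3, 4, 6, 12

-12, -6, -4, -3, -2, -3/2, -1, -1/2, 1/2, 1, 3/2, 2, 3, 4, 6, 12


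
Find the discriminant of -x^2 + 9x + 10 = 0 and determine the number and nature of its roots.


For ax^2 + bx + c = 0, discriminant D = b^2 - 4ac
Here a = -1, b = 9, c = 10
D = (9)^2 - 4(-1)(10) = 81 + 40 = 121

D = 121 > 0 and is a perfect square (sqrt = 11)
The equation has 2 distinct real rational roots.

Discriminant = 121, 2 distinct real rational roots


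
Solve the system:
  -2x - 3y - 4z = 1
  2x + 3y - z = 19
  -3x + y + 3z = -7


Using Cramer's rule. Expand each determinant along the first row.
D  = (-2)*[3*3 - (-1)*1] - (-3)*[2*3 - (-1)*(-3)] + (-4)*[2*1 - 3*(-3)]
  = (-2)*(10) - (-3)*(3) + (-4)*(11) = -55
Dx = 1*[3*3 - (-1)*1] - (-3)*[19*3 - (-1)*(-7)] + (-4)*[19*1 - 3*(-7)]
  = 1*(10) - (-3)*(50) + (-4)*(40) = 0
Dy = (-2)*[19*3 - (-1)*(-7)] - 1*[2*3 - (-1)*(-3)] + (-4)*[2*(-7) - 19*(-3)]
  = (-2)*(50) - 1*(3) + (-4)*(43) = -275
Dz = (-2)*[3*(-7) - 19*1] - (-3)*[2*(-7) - 19*(-3)] + 1*[2*1 - 3*(-3)]
  = (-2)*(-40) - (-3)*(43) + 1*(11) = 220
x = Dx/D = 0/-55 = 0, y = Dy/D = -275/-55 = 5, z = Dz/D = 220/-55 = -4
Check eq1: (-2)(0) + (-3)(5) + (-4)(-4) = 1 = 1 ✓
Check eq2: (2)(0) + (3)(5) + (-1)(-4) = 19 = 19 ✓
Check eq3: (-3)(0) + (1)(5) + (3)(-4) = -7 = -7 ✓

x = 0, y = 5, z = -4


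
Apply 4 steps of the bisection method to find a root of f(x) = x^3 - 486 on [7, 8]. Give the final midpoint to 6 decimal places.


f(x) = x^3 - 486
f(7) = -143 < 0
f(8) = 26 > 0

Step 1: midpoint = (7.000000 + 8.000000)/2 = 7.500000
  f(7.500000) = -64.125000
  f(mid) < 0, so root is in [7.500000, 8.000000]

Step 2: midpoint = (7.500000 + 8.000000)/2 = 7.750000
  f(7.750000) = -20.515625
  f(mid) < 0, so root is in [7.750000, 8.000000]

Step 3: midpoint = (7.750000 + 8.000000)/2 = 7.875000
  f(7.875000) = 2.373047
  f(mid) > 0, so root is in [7.750000, 7.875000]

Step 4: midpoint = (7.750000 + 7.875000)/2 = 7.812500
  f(7.812500) = -9.162842
  f(mid) < 0, so root is in [7.812500, 7.875000]

midpoint = 7.812500


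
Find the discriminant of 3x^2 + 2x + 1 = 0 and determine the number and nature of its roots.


For ax^2 + bx + c = 0, discriminant D = b^2 - 4ac
Here a = 3, b = 2, c = 1
D = (2)^2 - 4(3)(1) = 4 - 12 = -8

D = -8 < 0
The equation has no real roots (2 complex conjugate roots).

Discriminant = -8, no real roots (2 complex conjugate roots)


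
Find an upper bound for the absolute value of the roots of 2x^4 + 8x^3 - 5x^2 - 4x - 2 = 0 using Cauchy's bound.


Cauchy's bound: all roots r satisfy |r| <= 1 + max(|a_i/a_n|) for i = 0,...,n-1
where a_n is the leading coefficient.

Coefficients: [2, 8, -5, -4, -2]
Leading coefficient a_n = 2
Ratios |a_i/a_n|: 4, 5/2, 2, 1
Maximum ratio: 4
Cauchy's bound: |r| <= 1 + 4 = 5

Upper bound = 5


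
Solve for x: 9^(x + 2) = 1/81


Express both sides with the same base.
1/81 = 9^(-2)
Since the bases match, equate exponents: x + 2 = -2
So x = -2 - (2) = -4

x = -4


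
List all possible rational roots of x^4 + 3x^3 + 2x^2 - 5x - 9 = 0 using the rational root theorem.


Rational root theorem: possible roots are ±p/q where:
  p divides the constant term (-9): p ∈ {1, 3, 9}
  q divides the leading coefficient (1): q ∈ {1}

All possible rational roots: -9, -3, -1, 1, 3, 9

-9, -3, -1, 1, 3, 9


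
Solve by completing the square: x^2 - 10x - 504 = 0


Start: x^2 - 10x - 504 = 0
Move constant: x^2 - 10x = 504
Half of -10 is -5, squared is 25
Add 25 to both sides: x^2 - 10x + 25 = 529
(x - 5)^2 = 529
x - 5 = ±23
x = 5 + 23 = 28 or x = 5 - 23 = -18

x = -18, x = 28


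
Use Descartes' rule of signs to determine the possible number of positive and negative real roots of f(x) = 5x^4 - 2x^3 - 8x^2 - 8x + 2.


Descartes' rule of signs:

For positive roots, count sign changes in f(x) = 5x^4 - 2x^3 - 8x^2 - 8x + 2:
Signs of coefficients: +, -, -, -, +
Number of sign changes: 2
Possible positive real roots: 2, 0

For negative roots, examine f(-x) = 5x^4 + 2x^3 - 8x^2 + 8x + 2:
Signs of coefficients: +, +, -, +, +
Number of sign changes: 2
Possible negative real roots: 2, 0

Positive roots: 2 or 0; Negative roots: 2 or 0


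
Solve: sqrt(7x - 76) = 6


Square both sides: 7x - 76 = 6^2 = 36
7x = 36 + 76 = 112
x = 16
Check: sqrt(7*16 - 76) = sqrt(36) = 6 ✓

x = 16


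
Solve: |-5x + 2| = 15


An absolute value equation |expr| = 15 gives two cases:
Case 1: -5x + 2 = 15
  -5x = 13, so x = -13/5
Case 2: -5x + 2 = -15
  -5x = -17, so x = 17/5

x = -13/5, x = 17/5


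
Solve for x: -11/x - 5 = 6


Subtract -5 from both sides: -11/x = 11
Multiply both sides by x: -11 = 11 * x
Divide by 11: x = -1

x = -1


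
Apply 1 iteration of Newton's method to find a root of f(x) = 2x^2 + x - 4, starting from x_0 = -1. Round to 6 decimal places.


Newton's method: x_(n+1) = x_n - f(x_n)/f'(x_n)
f(x) = 2x^2 + x - 4
f'(x) = 4x + 1

Iteration 1:
  f(-1.000000) = -3.000000
  f'(-1.000000) = -3.000000
  x_1 = -1.000000 - (-3.000000)/(-3.000000) = -2.000000

x_1 = -2.000000


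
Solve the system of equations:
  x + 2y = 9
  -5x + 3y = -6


Using Cramer's rule:
Determinant D = (1)(3) - (-5)(2) = 3 + 10 = 13
Dx = (9)(3) - (-6)(2) = 27 + 12 = 39
Dy = (1)(-6) - (-5)(9) = -6 + 45 = 39
x = Dx/D = 39/13 = 3
y = Dy/D = 39/13 = 3

x = 3, y = 3


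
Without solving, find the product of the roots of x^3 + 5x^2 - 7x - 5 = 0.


By Vieta's formulas for x^3 + bx^2 + cx + d = 0:
  r1 + r2 + r3 = -b/a = -5
  r1*r2 + r1*r3 + r2*r3 = c/a = -7
  r1*r2*r3 = -d/a = 5


Product = 5


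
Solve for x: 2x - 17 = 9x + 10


Starting with: 2x - 17 = 9x + 10
Move all x terms to left: (2 - 9)x = 10 + 17
Simplify: -7x = 27
Divide both sides by -7: x = -27/7

x = -27/7


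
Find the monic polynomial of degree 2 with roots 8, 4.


A monic polynomial with roots 8, 4 is:
p(x) = (x - 8)(x - 4)
After multiplying by (x - 8): x - 8
After multiplying by (x - 4): x^2 - 12x + 32

x^2 - 12x + 32
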